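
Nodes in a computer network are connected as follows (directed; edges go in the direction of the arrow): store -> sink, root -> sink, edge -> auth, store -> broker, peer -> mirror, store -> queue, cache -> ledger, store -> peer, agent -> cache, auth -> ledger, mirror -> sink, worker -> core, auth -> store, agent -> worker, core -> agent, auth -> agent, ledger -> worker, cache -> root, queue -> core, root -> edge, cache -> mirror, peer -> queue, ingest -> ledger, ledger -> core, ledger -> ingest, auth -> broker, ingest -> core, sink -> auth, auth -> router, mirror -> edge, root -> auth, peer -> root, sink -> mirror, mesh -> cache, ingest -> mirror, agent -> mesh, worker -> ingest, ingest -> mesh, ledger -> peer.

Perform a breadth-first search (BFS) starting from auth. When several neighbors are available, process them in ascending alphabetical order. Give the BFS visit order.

Visit auth; enqueue agent, broker, ledger, router, store → queue [agent, broker, ledger, router, store]
Visit agent; enqueue cache, mesh, worker → queue [broker, ledger, router, store, cache, mesh, worker]
Visit broker → queue [ledger, router, store, cache, mesh, worker]
Visit ledger; enqueue core, ingest, peer → queue [router, store, cache, mesh, worker, core, ingest, peer]
Visit router → queue [store, cache, mesh, worker, core, ingest, peer]
Visit store; enqueue queue, sink → queue [cache, mesh, worker, core, ingest, peer, queue, sink]
Visit cache; enqueue mirror, root → queue [mesh, worker, core, ingest, peer, queue, sink, mirror, root]
Visit mesh → queue [worker, core, ingest, peer, queue, sink, mirror, root]
Visit worker → queue [core, ingest, peer, queue, sink, mirror, root]
Visit core → queue [ingest, peer, queue, sink, mirror, root]
Visit ingest → queue [peer, queue, sink, mirror, root]
Visit peer → queue [queue, sink, mirror, root]
Visit queue → queue [sink, mirror, root]
Visit sink → queue [mirror, root]
Visit mirror; enqueue edge → queue [root, edge]
Visit root → queue [edge]
Visit edge → queue []

auth, agent, broker, ledger, router, store, cache, mesh, worker, core, ingest, peer, queue, sink, mirror, root, edge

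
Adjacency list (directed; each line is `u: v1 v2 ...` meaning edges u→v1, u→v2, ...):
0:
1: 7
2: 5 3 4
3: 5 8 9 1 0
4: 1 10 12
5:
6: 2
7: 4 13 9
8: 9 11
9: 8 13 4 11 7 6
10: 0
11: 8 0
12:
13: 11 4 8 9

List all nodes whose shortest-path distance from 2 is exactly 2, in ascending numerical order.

0, 1, 8, 9, 10, 12

Level 0: 2
Level 1: 3, 4, 5
Level 2: 0, 1, 8, 9, 10, 12
Level 3: 6, 7, 11, 13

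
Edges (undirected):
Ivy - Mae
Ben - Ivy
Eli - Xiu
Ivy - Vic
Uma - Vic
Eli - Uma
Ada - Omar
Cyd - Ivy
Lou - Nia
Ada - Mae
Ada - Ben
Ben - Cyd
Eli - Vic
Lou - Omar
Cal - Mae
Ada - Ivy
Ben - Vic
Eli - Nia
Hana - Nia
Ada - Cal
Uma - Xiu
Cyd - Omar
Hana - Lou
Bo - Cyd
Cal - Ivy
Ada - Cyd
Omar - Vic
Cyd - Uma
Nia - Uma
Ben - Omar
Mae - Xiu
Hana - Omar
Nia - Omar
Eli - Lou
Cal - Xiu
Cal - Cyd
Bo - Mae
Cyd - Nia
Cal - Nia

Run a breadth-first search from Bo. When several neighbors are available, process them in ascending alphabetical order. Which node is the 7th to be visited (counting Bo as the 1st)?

Visit Bo; enqueue Cyd, Mae → queue [Cyd, Mae]
Visit Cyd; enqueue Ada, Ben, Cal, Ivy, Nia, Omar, Uma → queue [Mae, Ada, Ben, Cal, Ivy, Nia, Omar, Uma]
Visit Mae; enqueue Xiu → queue [Ada, Ben, Cal, Ivy, Nia, Omar, Uma, Xiu]
Visit Ada → queue [Ben, Cal, Ivy, Nia, Omar, Uma, Xiu]
Visit Ben; enqueue Vic → queue [Cal, Ivy, Nia, Omar, Uma, Xiu, Vic]
Visit Cal → queue [Ivy, Nia, Omar, Uma, Xiu, Vic]
Visit Ivy → queue [Nia, Omar, Uma, Xiu, Vic]
Visit Nia; enqueue Eli, Hana, Lou → queue [Omar, Uma, Xiu, Vic, Eli, Hana, Lou]
Visit Omar → queue [Uma, Xiu, Vic, Eli, Hana, Lou]
Visit Uma → queue [Xiu, Vic, Eli, Hana, Lou]
Visit Xiu → queue [Vic, Eli, Hana, Lou]
Visit Vic → queue [Eli, Hana, Lou]
Visit Eli → queue [Hana, Lou]
Visit Hana → queue [Lou]
Visit Lou → queue []

Visit order: Bo, Cyd, Mae, Ada, Ben, Cal, Ivy, Nia, Omar, Uma, Xiu, Vic, Eli, Hana, Lou

Ivy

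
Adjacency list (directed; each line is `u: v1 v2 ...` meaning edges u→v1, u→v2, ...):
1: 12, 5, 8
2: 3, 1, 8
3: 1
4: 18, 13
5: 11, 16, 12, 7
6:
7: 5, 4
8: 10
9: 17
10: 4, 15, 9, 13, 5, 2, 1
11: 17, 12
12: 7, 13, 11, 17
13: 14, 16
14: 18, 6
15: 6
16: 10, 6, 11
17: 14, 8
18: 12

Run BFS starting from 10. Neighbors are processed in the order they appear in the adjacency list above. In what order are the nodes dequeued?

10 4 15 9 13 5 2 1 18 6 17 14 16 11 12 7 3 8

Visit 10; enqueue 4, 15, 9, 13, 5, 2, 1 → queue [4, 15, 9, 13, 5, 2, 1]
Visit 4; enqueue 18 → queue [15, 9, 13, 5, 2, 1, 18]
Visit 15; enqueue 6 → queue [9, 13, 5, 2, 1, 18, 6]
Visit 9; enqueue 17 → queue [13, 5, 2, 1, 18, 6, 17]
Visit 13; enqueue 14, 16 → queue [5, 2, 1, 18, 6, 17, 14, 16]
Visit 5; enqueue 11, 12, 7 → queue [2, 1, 18, 6, 17, 14, 16, 11, 12, 7]
Visit 2; enqueue 3, 8 → queue [1, 18, 6, 17, 14, 16, 11, 12, 7, 3, 8]
Visit 1 → queue [18, 6, 17, 14, 16, 11, 12, 7, 3, 8]
Visit 18 → queue [6, 17, 14, 16, 11, 12, 7, 3, 8]
Visit 6 → queue [17, 14, 16, 11, 12, 7, 3, 8]
Visit 17 → queue [14, 16, 11, 12, 7, 3, 8]
Visit 14 → queue [16, 11, 12, 7, 3, 8]
Visit 16 → queue [11, 12, 7, 3, 8]
Visit 11 → queue [12, 7, 3, 8]
Visit 12 → queue [7, 3, 8]
Visit 7 → queue [3, 8]
Visit 3 → queue [8]
Visit 8 → queue []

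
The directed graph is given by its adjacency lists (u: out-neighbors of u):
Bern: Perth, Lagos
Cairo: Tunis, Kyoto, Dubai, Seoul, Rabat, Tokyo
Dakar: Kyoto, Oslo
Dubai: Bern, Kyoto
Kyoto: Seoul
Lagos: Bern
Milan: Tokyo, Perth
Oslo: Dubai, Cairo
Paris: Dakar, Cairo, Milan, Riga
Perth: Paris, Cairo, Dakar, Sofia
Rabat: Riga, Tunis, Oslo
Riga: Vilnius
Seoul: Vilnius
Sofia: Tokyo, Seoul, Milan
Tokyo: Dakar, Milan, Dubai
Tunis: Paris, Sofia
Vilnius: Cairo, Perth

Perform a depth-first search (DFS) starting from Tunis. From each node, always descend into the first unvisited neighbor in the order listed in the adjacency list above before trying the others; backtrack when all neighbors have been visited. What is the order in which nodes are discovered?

Tunis Paris Dakar Kyoto Seoul Vilnius Cairo Dubai Bern Perth Sofia Tokyo Milan Lagos Rabat Riga Oslo

Visit Tunis
Tunis → Paris
Paris → Dakar
Dakar → Kyoto
Kyoto → Seoul
Seoul → Vilnius
Vilnius → Cairo
Cairo → Dubai
Dubai → Bern
Bern → Perth
Perth → Sofia
Sofia → Tokyo
Tokyo → Milan
Bern → Lagos
Cairo → Rabat
Rabat → Riga
Rabat → Oslo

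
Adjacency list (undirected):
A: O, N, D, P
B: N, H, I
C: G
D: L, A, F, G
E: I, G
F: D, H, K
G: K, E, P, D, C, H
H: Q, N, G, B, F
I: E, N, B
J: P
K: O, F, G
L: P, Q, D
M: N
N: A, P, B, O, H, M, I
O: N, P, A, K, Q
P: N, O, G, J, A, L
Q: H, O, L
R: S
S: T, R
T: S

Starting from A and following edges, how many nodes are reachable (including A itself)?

17

BFS from A visits: A, P, O, N, D, L, J, G, Q, K, M, I, H, B, F, E, C
Reachable nodes: 17 of 20 total.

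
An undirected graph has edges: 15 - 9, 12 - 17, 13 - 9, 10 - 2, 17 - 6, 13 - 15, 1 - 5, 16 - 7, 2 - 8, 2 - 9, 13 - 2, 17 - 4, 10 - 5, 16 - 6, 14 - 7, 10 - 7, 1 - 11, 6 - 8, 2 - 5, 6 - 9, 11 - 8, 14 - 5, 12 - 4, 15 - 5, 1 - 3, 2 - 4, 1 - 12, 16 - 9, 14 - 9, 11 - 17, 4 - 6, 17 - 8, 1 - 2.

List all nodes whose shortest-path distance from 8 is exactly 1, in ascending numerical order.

Level 0: 8
Level 1: 2, 6, 11, 17
Level 2: 1, 4, 5, 9, 10, 12, 13, 16
Level 3: 3, 7, 14, 15

2, 6, 11, 17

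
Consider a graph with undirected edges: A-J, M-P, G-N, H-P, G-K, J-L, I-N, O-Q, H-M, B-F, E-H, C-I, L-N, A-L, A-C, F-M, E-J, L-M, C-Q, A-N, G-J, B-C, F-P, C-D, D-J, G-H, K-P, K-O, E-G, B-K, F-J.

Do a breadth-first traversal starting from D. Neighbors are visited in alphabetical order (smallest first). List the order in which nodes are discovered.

D, C, J, A, B, I, Q, E, F, G, L, N, K, O, H, M, P

Visit D; enqueue C, J → queue [C, J]
Visit C; enqueue A, B, I, Q → queue [J, A, B, I, Q]
Visit J; enqueue E, F, G, L → queue [A, B, I, Q, E, F, G, L]
Visit A; enqueue N → queue [B, I, Q, E, F, G, L, N]
Visit B; enqueue K → queue [I, Q, E, F, G, L, N, K]
Visit I → queue [Q, E, F, G, L, N, K]
Visit Q; enqueue O → queue [E, F, G, L, N, K, O]
Visit E; enqueue H → queue [F, G, L, N, K, O, H]
Visit F; enqueue M, P → queue [G, L, N, K, O, H, M, P]
Visit G → queue [L, N, K, O, H, M, P]
Visit L → queue [N, K, O, H, M, P]
Visit N → queue [K, O, H, M, P]
Visit K → queue [O, H, M, P]
Visit O → queue [H, M, P]
Visit H → queue [M, P]
Visit M → queue [P]
Visit P → queue []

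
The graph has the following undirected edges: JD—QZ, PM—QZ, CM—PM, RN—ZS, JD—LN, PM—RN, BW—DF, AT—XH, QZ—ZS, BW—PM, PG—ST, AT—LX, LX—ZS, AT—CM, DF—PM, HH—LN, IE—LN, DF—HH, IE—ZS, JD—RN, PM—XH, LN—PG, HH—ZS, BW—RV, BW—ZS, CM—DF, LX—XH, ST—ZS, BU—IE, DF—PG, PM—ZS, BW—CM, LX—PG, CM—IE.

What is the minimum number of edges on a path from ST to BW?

Level 0: ST
Level 1: PG, ZS
Level 2: BW, DF, HH, IE, LN, LX, PM, QZ, RN
Level 3: AT, BU, CM, JD, RV, XH
BW first appears at level 2.

2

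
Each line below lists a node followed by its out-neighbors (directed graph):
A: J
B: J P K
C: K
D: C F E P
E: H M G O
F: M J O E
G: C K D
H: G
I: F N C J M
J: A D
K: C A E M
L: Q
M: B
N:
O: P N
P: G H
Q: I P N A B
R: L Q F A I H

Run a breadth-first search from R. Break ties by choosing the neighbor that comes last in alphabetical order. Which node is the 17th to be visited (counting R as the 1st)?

K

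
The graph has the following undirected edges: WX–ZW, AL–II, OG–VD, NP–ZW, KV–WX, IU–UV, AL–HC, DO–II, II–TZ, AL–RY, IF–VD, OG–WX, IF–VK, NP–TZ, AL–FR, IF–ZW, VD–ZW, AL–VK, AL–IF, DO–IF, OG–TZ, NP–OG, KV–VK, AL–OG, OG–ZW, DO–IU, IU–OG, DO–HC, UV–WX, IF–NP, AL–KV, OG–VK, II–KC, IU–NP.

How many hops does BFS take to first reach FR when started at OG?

Level 0: OG
Level 1: AL, IU, NP, TZ, VD, VK, WX, ZW
Level 2: DO, FR, HC, IF, II, KV, RY, UV
Level 3: KC
FR first appears at level 2.

2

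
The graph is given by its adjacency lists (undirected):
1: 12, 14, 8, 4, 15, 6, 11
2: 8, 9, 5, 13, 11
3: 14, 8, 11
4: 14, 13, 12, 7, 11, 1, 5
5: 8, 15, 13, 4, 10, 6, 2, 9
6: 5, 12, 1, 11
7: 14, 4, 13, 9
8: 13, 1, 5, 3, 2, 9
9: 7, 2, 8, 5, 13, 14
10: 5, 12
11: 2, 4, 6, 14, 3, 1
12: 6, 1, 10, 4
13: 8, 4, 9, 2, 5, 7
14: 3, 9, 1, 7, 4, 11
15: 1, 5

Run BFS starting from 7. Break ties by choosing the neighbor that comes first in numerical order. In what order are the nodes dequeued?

7 → 4 → 9 → 13 → 14 → 1 → 5 → 11 → 12 → 2 → 8 → 3 → 6 → 15 → 10

Visit 7; enqueue 4, 9, 13, 14 → queue [4, 9, 13, 14]
Visit 4; enqueue 1, 5, 11, 12 → queue [9, 13, 14, 1, 5, 11, 12]
Visit 9; enqueue 2, 8 → queue [13, 14, 1, 5, 11, 12, 2, 8]
Visit 13 → queue [14, 1, 5, 11, 12, 2, 8]
Visit 14; enqueue 3 → queue [1, 5, 11, 12, 2, 8, 3]
Visit 1; enqueue 6, 15 → queue [5, 11, 12, 2, 8, 3, 6, 15]
Visit 5; enqueue 10 → queue [11, 12, 2, 8, 3, 6, 15, 10]
Visit 11 → queue [12, 2, 8, 3, 6, 15, 10]
Visit 12 → queue [2, 8, 3, 6, 15, 10]
Visit 2 → queue [8, 3, 6, 15, 10]
Visit 8 → queue [3, 6, 15, 10]
Visit 3 → queue [6, 15, 10]
Visit 6 → queue [15, 10]
Visit 15 → queue [10]
Visit 10 → queue []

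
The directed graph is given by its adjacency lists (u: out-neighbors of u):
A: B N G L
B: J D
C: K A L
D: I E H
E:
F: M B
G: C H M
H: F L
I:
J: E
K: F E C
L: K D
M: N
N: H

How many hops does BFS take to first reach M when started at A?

Level 0: A
Level 1: B, G, L, N
Level 2: C, D, H, J, K, M
Level 3: E, F, I
M first appears at level 2.

2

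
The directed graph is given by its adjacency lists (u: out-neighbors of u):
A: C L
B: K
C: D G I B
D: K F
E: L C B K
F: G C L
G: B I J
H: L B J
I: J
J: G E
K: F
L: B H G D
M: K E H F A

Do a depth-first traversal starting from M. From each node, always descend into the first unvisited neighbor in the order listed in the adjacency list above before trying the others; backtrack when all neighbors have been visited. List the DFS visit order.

Visit M
M → K
K → F
F → G
G → B
G → I
I → J
J → E
E → L
L → H
L → D
E → C
M → A

M, K, F, G, B, I, J, E, L, H, D, C, A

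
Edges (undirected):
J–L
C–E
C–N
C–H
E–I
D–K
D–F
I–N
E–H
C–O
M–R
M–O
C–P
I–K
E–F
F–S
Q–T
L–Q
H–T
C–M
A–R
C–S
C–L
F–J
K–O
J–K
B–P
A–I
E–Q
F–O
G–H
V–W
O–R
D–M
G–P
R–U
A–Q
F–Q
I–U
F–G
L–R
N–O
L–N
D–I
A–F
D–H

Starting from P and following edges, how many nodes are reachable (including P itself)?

BFS from P visits: P, B, C, G, E, H, L, M, N, O, S, F, I, Q, D, T, J, R, K, A, U
Reachable nodes: 21 of 23 total.

21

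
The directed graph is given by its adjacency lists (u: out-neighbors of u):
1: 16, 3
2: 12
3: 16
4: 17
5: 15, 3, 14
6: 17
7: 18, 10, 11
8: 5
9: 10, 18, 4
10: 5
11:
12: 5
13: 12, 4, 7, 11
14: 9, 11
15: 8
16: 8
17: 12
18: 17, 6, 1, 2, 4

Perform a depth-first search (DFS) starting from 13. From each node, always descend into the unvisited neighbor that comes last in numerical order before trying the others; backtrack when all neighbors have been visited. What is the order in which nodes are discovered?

Visit 13
13 → 12
12 → 5
5 → 15
15 → 8
5 → 14
14 → 11
14 → 9
9 → 18
18 → 17
18 → 6
18 → 4
18 → 2
18 → 1
1 → 16
1 → 3
9 → 10
13 → 7

13, 12, 5, 15, 8, 14, 11, 9, 18, 17, 6, 4, 2, 1, 16, 3, 10, 7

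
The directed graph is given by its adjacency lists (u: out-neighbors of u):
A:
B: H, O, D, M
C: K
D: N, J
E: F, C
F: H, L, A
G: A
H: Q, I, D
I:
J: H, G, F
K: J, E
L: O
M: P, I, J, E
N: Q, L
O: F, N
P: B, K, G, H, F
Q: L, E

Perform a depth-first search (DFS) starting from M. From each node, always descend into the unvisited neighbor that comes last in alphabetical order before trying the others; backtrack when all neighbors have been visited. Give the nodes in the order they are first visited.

M -> P -> K -> J -> H -> Q -> L -> O -> N -> F -> A -> E -> C -> I -> D -> G -> B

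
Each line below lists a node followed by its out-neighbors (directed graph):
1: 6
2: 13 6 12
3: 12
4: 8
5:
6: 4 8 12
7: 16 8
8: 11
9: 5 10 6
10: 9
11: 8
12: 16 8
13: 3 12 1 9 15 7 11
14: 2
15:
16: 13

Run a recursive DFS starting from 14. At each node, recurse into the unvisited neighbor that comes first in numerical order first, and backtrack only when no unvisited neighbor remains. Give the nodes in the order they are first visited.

14 → 2 → 6 → 4 → 8 → 11 → 12 → 16 → 13 → 1 → 3 → 7 → 9 → 5 → 10 → 15

Visit 14
14 → 2
2 → 6
6 → 4
4 → 8
8 → 11
6 → 12
12 → 16
16 → 13
13 → 1
13 → 3
13 → 7
13 → 9
9 → 5
9 → 10
13 → 15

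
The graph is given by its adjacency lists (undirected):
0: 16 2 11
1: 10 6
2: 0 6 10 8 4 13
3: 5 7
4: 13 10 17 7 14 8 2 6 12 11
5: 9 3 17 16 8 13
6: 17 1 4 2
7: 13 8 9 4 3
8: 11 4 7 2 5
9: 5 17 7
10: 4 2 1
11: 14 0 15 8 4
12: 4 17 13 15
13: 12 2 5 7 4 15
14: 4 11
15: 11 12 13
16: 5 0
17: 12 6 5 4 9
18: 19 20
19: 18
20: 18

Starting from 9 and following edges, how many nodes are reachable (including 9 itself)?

BFS from 9 visits: 9, 5, 17, 7, 3, 16, 8, 13, 12, 6, 4, 0, 11, 2, 15, 1, 10, 14
Reachable nodes: 18 of 21 total.

18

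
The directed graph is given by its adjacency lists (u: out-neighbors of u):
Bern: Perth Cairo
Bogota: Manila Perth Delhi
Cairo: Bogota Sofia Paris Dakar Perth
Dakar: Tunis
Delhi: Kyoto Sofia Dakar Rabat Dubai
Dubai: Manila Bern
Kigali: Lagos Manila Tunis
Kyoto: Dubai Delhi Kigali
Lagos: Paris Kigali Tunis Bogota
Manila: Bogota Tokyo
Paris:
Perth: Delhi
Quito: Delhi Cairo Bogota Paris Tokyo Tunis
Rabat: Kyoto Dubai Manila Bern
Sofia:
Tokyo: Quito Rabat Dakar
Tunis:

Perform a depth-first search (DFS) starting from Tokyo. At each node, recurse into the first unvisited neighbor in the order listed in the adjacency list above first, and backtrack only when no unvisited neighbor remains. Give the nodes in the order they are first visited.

Visit Tokyo
Tokyo → Quito
Quito → Delhi
Delhi → Kyoto
Kyoto → Dubai
Dubai → Manila
Manila → Bogota
Bogota → Perth
Dubai → Bern
Bern → Cairo
Cairo → Sofia
Cairo → Paris
Cairo → Dakar
Dakar → Tunis
Kyoto → Kigali
Kigali → Lagos
Delhi → Rabat

Tokyo -> Quito -> Delhi -> Kyoto -> Dubai -> Manila -> Bogota -> Perth -> Bern -> Cairo -> Sofia -> Paris -> Dakar -> Tunis -> Kigali -> Lagos -> Rabat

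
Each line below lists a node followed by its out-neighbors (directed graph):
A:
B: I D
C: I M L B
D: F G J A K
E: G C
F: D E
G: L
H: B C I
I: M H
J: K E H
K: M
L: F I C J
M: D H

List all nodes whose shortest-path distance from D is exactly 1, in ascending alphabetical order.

A, F, G, J, K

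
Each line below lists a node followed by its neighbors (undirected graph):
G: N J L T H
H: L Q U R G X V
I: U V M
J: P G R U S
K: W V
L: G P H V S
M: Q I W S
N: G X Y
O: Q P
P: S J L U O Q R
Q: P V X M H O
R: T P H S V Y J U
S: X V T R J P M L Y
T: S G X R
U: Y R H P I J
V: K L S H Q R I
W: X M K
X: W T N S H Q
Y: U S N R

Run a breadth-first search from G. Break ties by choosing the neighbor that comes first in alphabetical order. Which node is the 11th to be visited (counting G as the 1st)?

Visit G; enqueue H, J, L, N, T → queue [H, J, L, N, T]
Visit H; enqueue Q, R, U, V, X → queue [J, L, N, T, Q, R, U, V, X]
Visit J; enqueue P, S → queue [L, N, T, Q, R, U, V, X, P, S]
Visit L → queue [N, T, Q, R, U, V, X, P, S]
Visit N; enqueue Y → queue [T, Q, R, U, V, X, P, S, Y]
Visit T → queue [Q, R, U, V, X, P, S, Y]
Visit Q; enqueue M, O → queue [R, U, V, X, P, S, Y, M, O]
Visit R → queue [U, V, X, P, S, Y, M, O]
Visit U; enqueue I → queue [V, X, P, S, Y, M, O, I]
Visit V; enqueue K → queue [X, P, S, Y, M, O, I, K]
Visit X; enqueue W → queue [P, S, Y, M, O, I, K, W]
Visit P → queue [S, Y, M, O, I, K, W]
Visit S → queue [Y, M, O, I, K, W]
Visit Y → queue [M, O, I, K, W]
Visit M → queue [O, I, K, W]
Visit O → queue [I, K, W]
Visit I → queue [K, W]
Visit K → queue [W]
Visit W → queue []

Visit order: G, H, J, L, N, T, Q, R, U, V, X, P, S, Y, M, O, I, K, W

X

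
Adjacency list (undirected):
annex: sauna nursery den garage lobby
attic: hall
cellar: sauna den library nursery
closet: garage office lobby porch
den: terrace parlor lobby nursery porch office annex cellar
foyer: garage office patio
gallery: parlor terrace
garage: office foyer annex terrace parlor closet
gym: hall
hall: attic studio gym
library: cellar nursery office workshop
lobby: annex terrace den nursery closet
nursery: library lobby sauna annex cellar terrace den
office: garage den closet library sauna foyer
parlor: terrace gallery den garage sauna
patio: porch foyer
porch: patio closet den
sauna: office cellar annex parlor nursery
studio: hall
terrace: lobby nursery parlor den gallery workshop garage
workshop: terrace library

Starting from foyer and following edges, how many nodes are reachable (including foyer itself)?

17

BFS from foyer visits: foyer, patio, office, garage, porch, sauna, library, den, closet, terrace, parlor, annex, nursery, cellar, workshop, lobby, gallery
Reachable nodes: 17 of 21 total.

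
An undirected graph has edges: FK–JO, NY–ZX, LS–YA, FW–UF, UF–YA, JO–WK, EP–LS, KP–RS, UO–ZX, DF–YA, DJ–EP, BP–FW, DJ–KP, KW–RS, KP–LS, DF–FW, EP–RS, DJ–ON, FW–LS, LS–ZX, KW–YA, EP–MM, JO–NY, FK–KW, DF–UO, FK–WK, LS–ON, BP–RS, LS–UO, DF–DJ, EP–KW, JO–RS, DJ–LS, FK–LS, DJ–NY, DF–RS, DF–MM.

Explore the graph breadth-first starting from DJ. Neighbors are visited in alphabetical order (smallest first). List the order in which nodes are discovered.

DJ, DF, EP, KP, LS, NY, ON, FW, MM, RS, UO, YA, KW, FK, ZX, JO, BP, UF, WK

Visit DJ; enqueue DF, EP, KP, LS, NY, ON → queue [DF, EP, KP, LS, NY, ON]
Visit DF; enqueue FW, MM, RS, UO, YA → queue [EP, KP, LS, NY, ON, FW, MM, RS, UO, YA]
Visit EP; enqueue KW → queue [KP, LS, NY, ON, FW, MM, RS, UO, YA, KW]
Visit KP → queue [LS, NY, ON, FW, MM, RS, UO, YA, KW]
Visit LS; enqueue FK, ZX → queue [NY, ON, FW, MM, RS, UO, YA, KW, FK, ZX]
Visit NY; enqueue JO → queue [ON, FW, MM, RS, UO, YA, KW, FK, ZX, JO]
Visit ON → queue [FW, MM, RS, UO, YA, KW, FK, ZX, JO]
Visit FW; enqueue BP, UF → queue [MM, RS, UO, YA, KW, FK, ZX, JO, BP, UF]
Visit MM → queue [RS, UO, YA, KW, FK, ZX, JO, BP, UF]
Visit RS → queue [UO, YA, KW, FK, ZX, JO, BP, UF]
Visit UO → queue [YA, KW, FK, ZX, JO, BP, UF]
Visit YA → queue [KW, FK, ZX, JO, BP, UF]
Visit KW → queue [FK, ZX, JO, BP, UF]
Visit FK; enqueue WK → queue [ZX, JO, BP, UF, WK]
Visit ZX → queue [JO, BP, UF, WK]
Visit JO → queue [BP, UF, WK]
Visit BP → queue [UF, WK]
Visit UF → queue [WK]
Visit WK → queue []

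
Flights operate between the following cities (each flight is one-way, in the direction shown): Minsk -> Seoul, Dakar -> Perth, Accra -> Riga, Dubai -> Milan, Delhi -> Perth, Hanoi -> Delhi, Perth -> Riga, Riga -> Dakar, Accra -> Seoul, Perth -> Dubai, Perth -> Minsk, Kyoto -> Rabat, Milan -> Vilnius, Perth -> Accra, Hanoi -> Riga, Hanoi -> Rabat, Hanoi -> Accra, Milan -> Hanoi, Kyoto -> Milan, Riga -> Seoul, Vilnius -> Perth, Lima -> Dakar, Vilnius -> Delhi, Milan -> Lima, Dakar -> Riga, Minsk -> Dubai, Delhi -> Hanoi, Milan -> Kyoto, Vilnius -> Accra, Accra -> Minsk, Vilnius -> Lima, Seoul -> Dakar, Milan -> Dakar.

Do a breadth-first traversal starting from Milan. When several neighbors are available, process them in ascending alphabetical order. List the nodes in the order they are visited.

Milan -> Dakar -> Hanoi -> Kyoto -> Lima -> Vilnius -> Perth -> Riga -> Accra -> Delhi -> Rabat -> Dubai -> Minsk -> Seoul

Visit Milan; enqueue Dakar, Hanoi, Kyoto, Lima, Vilnius → queue [Dakar, Hanoi, Kyoto, Lima, Vilnius]
Visit Dakar; enqueue Perth, Riga → queue [Hanoi, Kyoto, Lima, Vilnius, Perth, Riga]
Visit Hanoi; enqueue Accra, Delhi, Rabat → queue [Kyoto, Lima, Vilnius, Perth, Riga, Accra, Delhi, Rabat]
Visit Kyoto → queue [Lima, Vilnius, Perth, Riga, Accra, Delhi, Rabat]
Visit Lima → queue [Vilnius, Perth, Riga, Accra, Delhi, Rabat]
Visit Vilnius → queue [Perth, Riga, Accra, Delhi, Rabat]
Visit Perth; enqueue Dubai, Minsk → queue [Riga, Accra, Delhi, Rabat, Dubai, Minsk]
Visit Riga; enqueue Seoul → queue [Accra, Delhi, Rabat, Dubai, Minsk, Seoul]
Visit Accra → queue [Delhi, Rabat, Dubai, Minsk, Seoul]
Visit Delhi → queue [Rabat, Dubai, Minsk, Seoul]
Visit Rabat → queue [Dubai, Minsk, Seoul]
Visit Dubai → queue [Minsk, Seoul]
Visit Minsk → queue [Seoul]
Visit Seoul → queue []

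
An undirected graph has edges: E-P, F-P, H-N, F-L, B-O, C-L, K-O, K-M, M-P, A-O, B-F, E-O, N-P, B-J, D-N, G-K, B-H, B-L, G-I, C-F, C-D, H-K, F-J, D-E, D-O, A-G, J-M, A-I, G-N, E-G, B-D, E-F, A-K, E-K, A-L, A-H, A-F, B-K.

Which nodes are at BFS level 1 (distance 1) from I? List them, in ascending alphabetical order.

Level 0: I
Level 1: A, G
Level 2: E, F, H, K, L, N, O
Level 3: B, C, D, J, M, P

A, G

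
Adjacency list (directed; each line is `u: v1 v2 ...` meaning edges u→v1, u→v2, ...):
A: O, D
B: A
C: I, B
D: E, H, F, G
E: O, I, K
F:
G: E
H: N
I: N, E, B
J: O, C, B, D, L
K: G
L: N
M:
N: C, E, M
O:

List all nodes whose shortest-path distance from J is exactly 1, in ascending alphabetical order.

B, C, D, L, O

Level 0: J
Level 1: B, C, D, L, O
Level 2: A, E, F, G, H, I, N
Level 3: K, M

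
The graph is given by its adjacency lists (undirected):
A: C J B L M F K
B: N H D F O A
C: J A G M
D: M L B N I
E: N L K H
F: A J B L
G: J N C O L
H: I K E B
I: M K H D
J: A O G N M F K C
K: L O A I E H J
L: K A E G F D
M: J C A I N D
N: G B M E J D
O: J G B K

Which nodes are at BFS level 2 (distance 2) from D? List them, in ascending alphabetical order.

A, C, E, F, G, H, J, K, O

Level 0: D
Level 1: B, I, L, M, N
Level 2: A, C, E, F, G, H, J, K, O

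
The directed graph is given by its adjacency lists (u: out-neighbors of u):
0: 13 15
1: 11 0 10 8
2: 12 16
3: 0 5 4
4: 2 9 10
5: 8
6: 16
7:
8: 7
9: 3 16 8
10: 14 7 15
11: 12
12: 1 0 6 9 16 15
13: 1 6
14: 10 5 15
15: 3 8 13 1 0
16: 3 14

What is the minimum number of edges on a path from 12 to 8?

2

Level 0: 12
Level 1: 0, 1, 6, 9, 15, 16
Level 2: 3, 8, 10, 11, 13, 14
Level 3: 4, 5, 7
Level 4: 2
8 first appears at level 2.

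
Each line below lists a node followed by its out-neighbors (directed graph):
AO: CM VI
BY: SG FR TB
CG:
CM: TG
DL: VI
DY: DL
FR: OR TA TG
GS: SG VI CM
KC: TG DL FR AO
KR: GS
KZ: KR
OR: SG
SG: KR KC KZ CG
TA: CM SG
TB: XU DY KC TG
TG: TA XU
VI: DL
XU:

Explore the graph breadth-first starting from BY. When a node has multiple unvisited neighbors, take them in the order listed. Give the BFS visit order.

BY -> SG -> FR -> TB -> KR -> KC -> KZ -> CG -> OR -> TA -> TG -> XU -> DY -> GS -> DL -> AO -> CM -> VI

Visit BY; enqueue SG, FR, TB → queue [SG, FR, TB]
Visit SG; enqueue KR, KC, KZ, CG → queue [FR, TB, KR, KC, KZ, CG]
Visit FR; enqueue OR, TA, TG → queue [TB, KR, KC, KZ, CG, OR, TA, TG]
Visit TB; enqueue XU, DY → queue [KR, KC, KZ, CG, OR, TA, TG, XU, DY]
Visit KR; enqueue GS → queue [KC, KZ, CG, OR, TA, TG, XU, DY, GS]
Visit KC; enqueue DL, AO → queue [KZ, CG, OR, TA, TG, XU, DY, GS, DL, AO]
Visit KZ → queue [CG, OR, TA, TG, XU, DY, GS, DL, AO]
Visit CG → queue [OR, TA, TG, XU, DY, GS, DL, AO]
Visit OR → queue [TA, TG, XU, DY, GS, DL, AO]
Visit TA; enqueue CM → queue [TG, XU, DY, GS, DL, AO, CM]
Visit TG → queue [XU, DY, GS, DL, AO, CM]
Visit XU → queue [DY, GS, DL, AO, CM]
Visit DY → queue [GS, DL, AO, CM]
Visit GS; enqueue VI → queue [DL, AO, CM, VI]
Visit DL → queue [AO, CM, VI]
Visit AO → queue [CM, VI]
Visit CM → queue [VI]
Visit VI → queue []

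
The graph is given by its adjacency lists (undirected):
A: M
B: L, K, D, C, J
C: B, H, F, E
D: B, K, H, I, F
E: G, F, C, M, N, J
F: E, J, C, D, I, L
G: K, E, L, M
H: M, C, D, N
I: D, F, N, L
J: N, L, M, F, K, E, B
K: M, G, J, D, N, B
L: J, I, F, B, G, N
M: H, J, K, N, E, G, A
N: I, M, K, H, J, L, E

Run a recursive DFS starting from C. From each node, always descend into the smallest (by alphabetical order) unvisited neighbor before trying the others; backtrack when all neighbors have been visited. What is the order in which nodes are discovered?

Visit C
C → B
B → D
D → F
F → E
E → G
G → K
K → J
J → L
L → I
I → N
N → H
H → M
M → A

C -> B -> D -> F -> E -> G -> K -> J -> L -> I -> N -> H -> M -> A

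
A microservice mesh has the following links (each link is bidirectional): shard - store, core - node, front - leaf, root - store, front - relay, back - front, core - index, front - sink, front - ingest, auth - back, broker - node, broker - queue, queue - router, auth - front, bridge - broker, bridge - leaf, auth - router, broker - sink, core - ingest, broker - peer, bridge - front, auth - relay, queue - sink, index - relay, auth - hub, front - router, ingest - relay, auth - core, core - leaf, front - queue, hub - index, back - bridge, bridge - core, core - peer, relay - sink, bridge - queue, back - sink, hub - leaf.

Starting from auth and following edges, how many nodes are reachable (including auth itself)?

16

BFS from auth visits: auth, router, relay, hub, front, core, back, queue, sink, ingest, index, leaf, bridge, peer, node, broker
Reachable nodes: 16 of 19 total.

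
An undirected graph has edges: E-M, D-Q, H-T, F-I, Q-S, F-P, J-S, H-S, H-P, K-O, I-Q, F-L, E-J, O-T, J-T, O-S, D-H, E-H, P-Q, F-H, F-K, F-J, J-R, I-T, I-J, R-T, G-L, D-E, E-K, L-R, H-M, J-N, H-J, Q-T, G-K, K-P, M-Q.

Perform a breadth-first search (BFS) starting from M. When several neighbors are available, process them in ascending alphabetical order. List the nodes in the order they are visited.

Visit M; enqueue E, H, Q → queue [E, H, Q]
Visit E; enqueue D, J, K → queue [H, Q, D, J, K]
Visit H; enqueue F, P, S, T → queue [Q, D, J, K, F, P, S, T]
Visit Q; enqueue I → queue [D, J, K, F, P, S, T, I]
Visit D → queue [J, K, F, P, S, T, I]
Visit J; enqueue N, R → queue [K, F, P, S, T, I, N, R]
Visit K; enqueue G, O → queue [F, P, S, T, I, N, R, G, O]
Visit F; enqueue L → queue [P, S, T, I, N, R, G, O, L]
Visit P → queue [S, T, I, N, R, G, O, L]
Visit S → queue [T, I, N, R, G, O, L]
Visit T → queue [I, N, R, G, O, L]
Visit I → queue [N, R, G, O, L]
Visit N → queue [R, G, O, L]
Visit R → queue [G, O, L]
Visit G → queue [O, L]
Visit O → queue [L]
Visit L → queue []

M E H Q D J K F P S T I N R G O L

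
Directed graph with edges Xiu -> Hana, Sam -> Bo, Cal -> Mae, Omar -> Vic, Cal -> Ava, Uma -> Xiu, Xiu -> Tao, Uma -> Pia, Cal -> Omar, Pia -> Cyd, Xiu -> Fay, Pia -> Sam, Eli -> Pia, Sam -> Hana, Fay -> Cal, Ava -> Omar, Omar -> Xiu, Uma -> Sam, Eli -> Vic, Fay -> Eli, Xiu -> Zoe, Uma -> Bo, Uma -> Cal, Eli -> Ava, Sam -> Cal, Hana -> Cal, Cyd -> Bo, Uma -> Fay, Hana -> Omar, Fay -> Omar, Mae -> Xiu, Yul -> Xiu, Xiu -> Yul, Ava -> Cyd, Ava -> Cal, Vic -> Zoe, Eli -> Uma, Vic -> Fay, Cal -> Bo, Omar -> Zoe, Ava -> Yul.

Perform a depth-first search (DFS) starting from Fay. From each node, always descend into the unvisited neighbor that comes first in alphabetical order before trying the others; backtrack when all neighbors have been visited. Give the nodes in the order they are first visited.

Fay, Cal, Ava, Cyd, Bo, Omar, Vic, Zoe, Xiu, Hana, Tao, Yul, Mae, Eli, Pia, Sam, Uma

Visit Fay
Fay → Cal
Cal → Ava
Ava → Cyd
Cyd → Bo
Ava → Omar
Omar → Vic
Vic → Zoe
Omar → Xiu
Xiu → Hana
Xiu → Tao
Xiu → Yul
Cal → Mae
Fay → Eli
Eli → Pia
Pia → Sam
Eli → Uma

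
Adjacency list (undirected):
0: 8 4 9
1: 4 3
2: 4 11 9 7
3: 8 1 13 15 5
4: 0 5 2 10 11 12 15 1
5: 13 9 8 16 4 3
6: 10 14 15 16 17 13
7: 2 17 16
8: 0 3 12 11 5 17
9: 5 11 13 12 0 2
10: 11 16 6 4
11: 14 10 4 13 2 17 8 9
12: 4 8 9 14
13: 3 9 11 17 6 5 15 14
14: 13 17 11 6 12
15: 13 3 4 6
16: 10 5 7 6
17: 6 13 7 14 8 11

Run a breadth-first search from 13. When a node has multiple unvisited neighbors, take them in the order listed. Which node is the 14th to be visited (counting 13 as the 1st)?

2

Visit 13; enqueue 3, 9, 11, 17, 6, 5, 15, 14 → queue [3, 9, 11, 17, 6, 5, 15, 14]
Visit 3; enqueue 8, 1 → queue [9, 11, 17, 6, 5, 15, 14, 8, 1]
Visit 9; enqueue 12, 0, 2 → queue [11, 17, 6, 5, 15, 14, 8, 1, 12, 0, 2]
Visit 11; enqueue 10, 4 → queue [17, 6, 5, 15, 14, 8, 1, 12, 0, 2, 10, 4]
Visit 17; enqueue 7 → queue [6, 5, 15, 14, 8, 1, 12, 0, 2, 10, 4, 7]
Visit 6; enqueue 16 → queue [5, 15, 14, 8, 1, 12, 0, 2, 10, 4, 7, 16]
Visit 5 → queue [15, 14, 8, 1, 12, 0, 2, 10, 4, 7, 16]
Visit 15 → queue [14, 8, 1, 12, 0, 2, 10, 4, 7, 16]
Visit 14 → queue [8, 1, 12, 0, 2, 10, 4, 7, 16]
Visit 8 → queue [1, 12, 0, 2, 10, 4, 7, 16]
Visit 1 → queue [12, 0, 2, 10, 4, 7, 16]
Visit 12 → queue [0, 2, 10, 4, 7, 16]
Visit 0 → queue [2, 10, 4, 7, 16]
Visit 2 → queue [10, 4, 7, 16]
Visit 10 → queue [4, 7, 16]
Visit 4 → queue [7, 16]
Visit 7 → queue [16]
Visit 16 → queue []

Visit order: 13, 3, 9, 11, 17, 6, 5, 15, 14, 8, 1, 12, 0, 2, 10, 4, 7, 16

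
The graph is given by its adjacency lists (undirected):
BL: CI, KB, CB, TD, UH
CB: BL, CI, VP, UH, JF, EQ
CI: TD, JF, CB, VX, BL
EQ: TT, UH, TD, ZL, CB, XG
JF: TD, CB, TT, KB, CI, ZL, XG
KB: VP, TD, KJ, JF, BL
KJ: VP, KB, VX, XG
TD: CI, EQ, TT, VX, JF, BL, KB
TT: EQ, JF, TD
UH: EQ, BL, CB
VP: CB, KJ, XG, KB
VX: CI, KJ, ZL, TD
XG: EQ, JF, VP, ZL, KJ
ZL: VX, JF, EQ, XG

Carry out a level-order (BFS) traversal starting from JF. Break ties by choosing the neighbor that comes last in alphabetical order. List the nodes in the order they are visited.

Visit JF; enqueue ZL, XG, TT, TD, KB, CI, CB → queue [ZL, XG, TT, TD, KB, CI, CB]
Visit ZL; enqueue VX, EQ → queue [XG, TT, TD, KB, CI, CB, VX, EQ]
Visit XG; enqueue VP, KJ → queue [TT, TD, KB, CI, CB, VX, EQ, VP, KJ]
Visit TT → queue [TD, KB, CI, CB, VX, EQ, VP, KJ]
Visit TD; enqueue BL → queue [KB, CI, CB, VX, EQ, VP, KJ, BL]
Visit KB → queue [CI, CB, VX, EQ, VP, KJ, BL]
Visit CI → queue [CB, VX, EQ, VP, KJ, BL]
Visit CB; enqueue UH → queue [VX, EQ, VP, KJ, BL, UH]
Visit VX → queue [EQ, VP, KJ, BL, UH]
Visit EQ → queue [VP, KJ, BL, UH]
Visit VP → queue [KJ, BL, UH]
Visit KJ → queue [BL, UH]
Visit BL → queue [UH]
Visit UH → queue []

JF ZL XG TT TD KB CI CB VX EQ VP KJ BL UH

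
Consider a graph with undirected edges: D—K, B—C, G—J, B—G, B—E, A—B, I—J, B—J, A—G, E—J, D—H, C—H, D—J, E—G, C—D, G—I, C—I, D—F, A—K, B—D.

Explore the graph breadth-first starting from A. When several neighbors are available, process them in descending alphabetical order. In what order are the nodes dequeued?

A -> K -> G -> B -> D -> J -> I -> E -> C -> H -> F

Visit A; enqueue K, G, B → queue [K, G, B]
Visit K; enqueue D → queue [G, B, D]
Visit G; enqueue J, I, E → queue [B, D, J, I, E]
Visit B; enqueue C → queue [D, J, I, E, C]
Visit D; enqueue H, F → queue [J, I, E, C, H, F]
Visit J → queue [I, E, C, H, F]
Visit I → queue [E, C, H, F]
Visit E → queue [C, H, F]
Visit C → queue [H, F]
Visit H → queue [F]
Visit F → queue []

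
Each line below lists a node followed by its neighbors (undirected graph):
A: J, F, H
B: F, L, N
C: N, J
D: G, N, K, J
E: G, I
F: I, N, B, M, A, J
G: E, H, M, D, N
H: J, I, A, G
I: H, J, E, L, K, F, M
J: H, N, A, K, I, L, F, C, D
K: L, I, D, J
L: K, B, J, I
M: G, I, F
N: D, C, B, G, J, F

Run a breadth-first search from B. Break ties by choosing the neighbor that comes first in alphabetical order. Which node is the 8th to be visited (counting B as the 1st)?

M

Visit B; enqueue F, L, N → queue [F, L, N]
Visit F; enqueue A, I, J, M → queue [L, N, A, I, J, M]
Visit L; enqueue K → queue [N, A, I, J, M, K]
Visit N; enqueue C, D, G → queue [A, I, J, M, K, C, D, G]
Visit A; enqueue H → queue [I, J, M, K, C, D, G, H]
Visit I; enqueue E → queue [J, M, K, C, D, G, H, E]
Visit J → queue [M, K, C, D, G, H, E]
Visit M → queue [K, C, D, G, H, E]
Visit K → queue [C, D, G, H, E]
Visit C → queue [D, G, H, E]
Visit D → queue [G, H, E]
Visit G → queue [H, E]
Visit H → queue [E]
Visit E → queue []

Visit order: B, F, L, N, A, I, J, M, K, C, D, G, H, E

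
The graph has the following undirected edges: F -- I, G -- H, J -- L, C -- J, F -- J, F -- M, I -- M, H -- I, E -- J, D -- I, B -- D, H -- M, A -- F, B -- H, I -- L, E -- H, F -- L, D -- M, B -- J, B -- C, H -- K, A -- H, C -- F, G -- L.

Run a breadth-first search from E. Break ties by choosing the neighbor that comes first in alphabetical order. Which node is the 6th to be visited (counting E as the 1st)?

Visit E; enqueue H, J → queue [H, J]
Visit H; enqueue A, B, G, I, K, M → queue [J, A, B, G, I, K, M]
Visit J; enqueue C, F, L → queue [A, B, G, I, K, M, C, F, L]
Visit A → queue [B, G, I, K, M, C, F, L]
Visit B; enqueue D → queue [G, I, K, M, C, F, L, D]
Visit G → queue [I, K, M, C, F, L, D]
Visit I → queue [K, M, C, F, L, D]
Visit K → queue [M, C, F, L, D]
Visit M → queue [C, F, L, D]
Visit C → queue [F, L, D]
Visit F → queue [L, D]
Visit L → queue [D]
Visit D → queue []

Visit order: E, H, J, A, B, G, I, K, M, C, F, L, D

G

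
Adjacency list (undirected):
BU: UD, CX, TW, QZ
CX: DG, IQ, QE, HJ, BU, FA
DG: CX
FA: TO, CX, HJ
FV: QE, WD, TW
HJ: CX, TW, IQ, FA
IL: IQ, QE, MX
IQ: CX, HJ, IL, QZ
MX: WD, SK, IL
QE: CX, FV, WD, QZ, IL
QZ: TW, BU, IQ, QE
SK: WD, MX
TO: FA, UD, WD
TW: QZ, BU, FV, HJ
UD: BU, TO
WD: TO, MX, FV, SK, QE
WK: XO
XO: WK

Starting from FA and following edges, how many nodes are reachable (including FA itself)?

BFS from FA visits: FA, TO, CX, HJ, UD, WD, DG, IQ, QE, BU, TW, MX, FV, SK, IL, QZ
Reachable nodes: 16 of 18 total.

16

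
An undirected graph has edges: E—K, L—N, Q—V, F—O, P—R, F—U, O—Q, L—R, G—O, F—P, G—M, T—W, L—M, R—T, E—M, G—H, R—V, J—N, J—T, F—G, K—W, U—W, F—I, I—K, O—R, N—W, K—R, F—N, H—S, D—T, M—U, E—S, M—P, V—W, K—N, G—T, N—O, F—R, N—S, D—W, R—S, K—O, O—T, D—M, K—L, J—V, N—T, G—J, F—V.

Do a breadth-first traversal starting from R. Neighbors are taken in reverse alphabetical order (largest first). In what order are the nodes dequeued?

R → V → T → S → P → O → L → K → F → W → Q → J → N → G → D → H → E → M → I → U

Visit R; enqueue V, T, S, P, O, L, K, F → queue [V, T, S, P, O, L, K, F]
Visit V; enqueue W, Q, J → queue [T, S, P, O, L, K, F, W, Q, J]
Visit T; enqueue N, G, D → queue [S, P, O, L, K, F, W, Q, J, N, G, D]
Visit S; enqueue H, E → queue [P, O, L, K, F, W, Q, J, N, G, D, H, E]
Visit P; enqueue M → queue [O, L, K, F, W, Q, J, N, G, D, H, E, M]
Visit O → queue [L, K, F, W, Q, J, N, G, D, H, E, M]
Visit L → queue [K, F, W, Q, J, N, G, D, H, E, M]
Visit K; enqueue I → queue [F, W, Q, J, N, G, D, H, E, M, I]
Visit F; enqueue U → queue [W, Q, J, N, G, D, H, E, M, I, U]
Visit W → queue [Q, J, N, G, D, H, E, M, I, U]
Visit Q → queue [J, N, G, D, H, E, M, I, U]
Visit J → queue [N, G, D, H, E, M, I, U]
Visit N → queue [G, D, H, E, M, I, U]
Visit G → queue [D, H, E, M, I, U]
Visit D → queue [H, E, M, I, U]
Visit H → queue [E, M, I, U]
Visit E → queue [M, I, U]
Visit M → queue [I, U]
Visit I → queue [U]
Visit U → queue []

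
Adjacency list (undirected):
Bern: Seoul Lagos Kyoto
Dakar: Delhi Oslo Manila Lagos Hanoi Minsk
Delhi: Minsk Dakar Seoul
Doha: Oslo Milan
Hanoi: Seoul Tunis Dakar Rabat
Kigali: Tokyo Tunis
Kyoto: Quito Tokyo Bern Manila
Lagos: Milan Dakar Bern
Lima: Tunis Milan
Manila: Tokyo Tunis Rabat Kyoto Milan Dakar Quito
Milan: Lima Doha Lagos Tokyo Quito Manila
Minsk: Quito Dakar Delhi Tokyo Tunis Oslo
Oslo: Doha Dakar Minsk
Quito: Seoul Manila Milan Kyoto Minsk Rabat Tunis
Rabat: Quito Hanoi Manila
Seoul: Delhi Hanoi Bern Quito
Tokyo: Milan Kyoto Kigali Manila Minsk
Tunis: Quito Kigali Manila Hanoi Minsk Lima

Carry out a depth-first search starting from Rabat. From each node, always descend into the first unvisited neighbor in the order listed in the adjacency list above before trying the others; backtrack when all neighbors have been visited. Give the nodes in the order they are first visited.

Visit Rabat
Rabat → Quito
Quito → Seoul
Seoul → Delhi
Delhi → Minsk
Minsk → Dakar
Dakar → Oslo
Oslo → Doha
Doha → Milan
Milan → Lima
Lima → Tunis
Tunis → Kigali
Kigali → Tokyo
Tokyo → Kyoto
Kyoto → Bern
Bern → Lagos
Kyoto → Manila
Tunis → Hanoi

Rabat Quito Seoul Delhi Minsk Dakar Oslo Doha Milan Lima Tunis Kigali Tokyo Kyoto Bern Lagos Manila Hanoi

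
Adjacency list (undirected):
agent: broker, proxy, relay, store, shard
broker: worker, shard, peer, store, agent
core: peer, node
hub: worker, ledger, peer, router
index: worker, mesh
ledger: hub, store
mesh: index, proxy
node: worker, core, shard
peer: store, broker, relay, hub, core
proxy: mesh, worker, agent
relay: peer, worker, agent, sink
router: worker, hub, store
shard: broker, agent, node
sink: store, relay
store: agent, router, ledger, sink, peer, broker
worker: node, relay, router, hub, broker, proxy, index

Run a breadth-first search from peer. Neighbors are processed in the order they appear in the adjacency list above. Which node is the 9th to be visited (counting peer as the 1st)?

ledger

Visit peer; enqueue store, broker, relay, hub, core → queue [store, broker, relay, hub, core]
Visit store; enqueue agent, router, ledger, sink → queue [broker, relay, hub, core, agent, router, ledger, sink]
Visit broker; enqueue worker, shard → queue [relay, hub, core, agent, router, ledger, sink, worker, shard]
Visit relay → queue [hub, core, agent, router, ledger, sink, worker, shard]
Visit hub → queue [core, agent, router, ledger, sink, worker, shard]
Visit core; enqueue node → queue [agent, router, ledger, sink, worker, shard, node]
Visit agent; enqueue proxy → queue [router, ledger, sink, worker, shard, node, proxy]
Visit router → queue [ledger, sink, worker, shard, node, proxy]
Visit ledger → queue [sink, worker, shard, node, proxy]
Visit sink → queue [worker, shard, node, proxy]
Visit worker; enqueue index → queue [shard, node, proxy, index]
Visit shard → queue [node, proxy, index]
Visit node → queue [proxy, index]
Visit proxy; enqueue mesh → queue [index, mesh]
Visit index → queue [mesh]
Visit mesh → queue []

Visit order: peer, store, broker, relay, hub, core, agent, router, ledger, sink, worker, shard, node, proxy, index, mesh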